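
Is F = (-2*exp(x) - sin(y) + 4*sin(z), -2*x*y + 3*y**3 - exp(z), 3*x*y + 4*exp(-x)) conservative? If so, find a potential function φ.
No, ∇×F = (3*x + exp(z), -3*y + 4*cos(z) + 4*exp(-x), -2*y + cos(y)) ≠ 0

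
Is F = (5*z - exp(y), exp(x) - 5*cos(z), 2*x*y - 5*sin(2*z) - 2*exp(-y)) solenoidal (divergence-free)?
No, ∇·F = -10*cos(2*z)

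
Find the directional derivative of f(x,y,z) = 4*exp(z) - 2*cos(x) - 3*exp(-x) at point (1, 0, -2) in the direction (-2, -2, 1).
-4*sin(1)/3 - 2*exp(-1) + 4*exp(-2)/3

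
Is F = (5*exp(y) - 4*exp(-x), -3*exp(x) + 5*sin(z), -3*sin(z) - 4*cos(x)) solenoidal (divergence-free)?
No, ∇·F = -3*cos(z) + 4*exp(-x)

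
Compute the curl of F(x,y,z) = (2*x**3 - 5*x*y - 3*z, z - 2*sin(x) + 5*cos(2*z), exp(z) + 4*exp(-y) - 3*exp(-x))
(10*sin(2*z) - 1 - 4*exp(-y), -3 - 3*exp(-x), 5*x - 2*cos(x))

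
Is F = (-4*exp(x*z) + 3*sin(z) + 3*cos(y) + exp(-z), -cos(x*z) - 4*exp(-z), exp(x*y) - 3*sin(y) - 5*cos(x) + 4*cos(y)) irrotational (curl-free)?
No, ∇×F = (x*exp(x*y) - x*sin(x*z) - 4*sin(y) - 3*cos(y) - 4*exp(-z), -4*x*exp(x*z) - y*exp(x*y) - 5*sin(x) + 3*cos(z) - exp(-z), z*sin(x*z) + 3*sin(y))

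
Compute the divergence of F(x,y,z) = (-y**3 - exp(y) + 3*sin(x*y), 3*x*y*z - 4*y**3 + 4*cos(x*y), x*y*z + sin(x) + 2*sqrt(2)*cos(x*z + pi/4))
x*y + 3*x*z - 4*x*sin(x*y) - 2*sqrt(2)*x*sin(x*z + pi/4) - 12*y**2 + 3*y*cos(x*y)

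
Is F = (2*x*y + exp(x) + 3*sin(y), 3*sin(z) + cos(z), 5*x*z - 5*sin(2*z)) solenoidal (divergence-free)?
No, ∇·F = 5*x + 2*y + exp(x) - 10*cos(2*z)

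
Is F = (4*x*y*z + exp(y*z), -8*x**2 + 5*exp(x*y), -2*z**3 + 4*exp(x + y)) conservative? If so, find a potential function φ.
No, ∇×F = (4*exp(x + y), 4*x*y + y*exp(y*z) - 4*exp(x + y), -4*x*z - 16*x + 5*y*exp(x*y) - z*exp(y*z)) ≠ 0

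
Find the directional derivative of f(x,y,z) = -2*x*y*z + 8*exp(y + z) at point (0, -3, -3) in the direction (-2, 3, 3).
6*sqrt(22)*(4 + 3*exp(6))*exp(-6)/11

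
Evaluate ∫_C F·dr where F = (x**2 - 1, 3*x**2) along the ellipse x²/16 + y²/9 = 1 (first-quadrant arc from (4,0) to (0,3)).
236/3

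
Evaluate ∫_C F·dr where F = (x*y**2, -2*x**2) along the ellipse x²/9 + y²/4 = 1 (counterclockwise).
0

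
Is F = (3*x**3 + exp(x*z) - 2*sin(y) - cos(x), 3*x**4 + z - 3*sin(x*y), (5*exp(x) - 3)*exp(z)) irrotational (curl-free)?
No, ∇×F = (-1, x*exp(x*z) - 5*exp(x + z), 12*x**3 - 3*y*cos(x*y) + 2*cos(y))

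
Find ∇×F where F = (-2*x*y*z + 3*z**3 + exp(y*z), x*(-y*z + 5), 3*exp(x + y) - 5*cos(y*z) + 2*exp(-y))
(x*y + 5*z*sin(y*z) + 3*exp(x + y) - 2*exp(-y), -2*x*y + y*exp(y*z) + 9*z**2 - 3*exp(x + y), 2*x*z - y*z - z*exp(y*z) + 5)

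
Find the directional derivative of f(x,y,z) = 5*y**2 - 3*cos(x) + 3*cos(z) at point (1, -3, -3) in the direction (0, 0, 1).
3*sin(3)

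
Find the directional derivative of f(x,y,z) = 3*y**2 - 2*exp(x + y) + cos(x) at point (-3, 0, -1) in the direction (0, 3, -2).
-6*sqrt(13)*exp(-3)/13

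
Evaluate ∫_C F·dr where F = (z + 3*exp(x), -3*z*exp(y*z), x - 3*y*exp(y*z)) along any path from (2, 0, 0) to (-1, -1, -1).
-3*exp(2) - 3*E + 3*exp(-1) + 4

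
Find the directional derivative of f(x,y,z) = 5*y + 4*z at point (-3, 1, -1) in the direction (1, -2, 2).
-2/3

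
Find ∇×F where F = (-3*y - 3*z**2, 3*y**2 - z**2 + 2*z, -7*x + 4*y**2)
(8*y + 2*z - 2, 7 - 6*z, 3)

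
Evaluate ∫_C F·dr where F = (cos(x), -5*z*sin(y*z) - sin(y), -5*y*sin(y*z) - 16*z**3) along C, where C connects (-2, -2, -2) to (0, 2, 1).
5*cos(2) + sin(2) - 5*cos(4) + 60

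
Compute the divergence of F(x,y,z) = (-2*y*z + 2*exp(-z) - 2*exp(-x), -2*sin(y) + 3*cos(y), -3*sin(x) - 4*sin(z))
-3*sin(y) - 2*cos(y) - 4*cos(z) + 2*exp(-x)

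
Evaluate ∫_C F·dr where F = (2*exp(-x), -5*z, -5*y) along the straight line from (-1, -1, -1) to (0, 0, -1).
3 + 2*E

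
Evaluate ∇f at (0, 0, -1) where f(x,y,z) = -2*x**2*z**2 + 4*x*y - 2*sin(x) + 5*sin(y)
(-2, 5, 0)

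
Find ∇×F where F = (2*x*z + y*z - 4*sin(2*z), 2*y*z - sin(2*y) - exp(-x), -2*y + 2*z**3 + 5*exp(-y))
(-2*y - 2 - 5*exp(-y), 2*x + y - 8*cos(2*z), -z + exp(-x))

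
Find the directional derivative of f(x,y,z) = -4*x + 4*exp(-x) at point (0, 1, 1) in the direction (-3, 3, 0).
4*sqrt(2)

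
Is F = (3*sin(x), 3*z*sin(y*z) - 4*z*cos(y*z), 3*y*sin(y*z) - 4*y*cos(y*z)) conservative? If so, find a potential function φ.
Yes, F is conservative. φ = -4*sin(y*z) - 3*cos(x) - 3*cos(y*z)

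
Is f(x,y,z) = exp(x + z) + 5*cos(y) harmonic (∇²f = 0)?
No, ∇²f = 2*exp(x + z) - 5*cos(y)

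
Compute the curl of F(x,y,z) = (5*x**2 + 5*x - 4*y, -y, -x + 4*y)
(4, 1, 4)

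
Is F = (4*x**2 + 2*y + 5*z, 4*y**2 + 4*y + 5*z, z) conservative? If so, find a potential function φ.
No, ∇×F = (-5, 5, -2) ≠ 0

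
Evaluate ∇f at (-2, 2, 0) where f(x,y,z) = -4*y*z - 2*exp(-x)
(2*exp(2), 0, -8)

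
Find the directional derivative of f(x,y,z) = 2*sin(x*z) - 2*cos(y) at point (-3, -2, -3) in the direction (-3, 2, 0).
2*sqrt(13)*(9*cos(9) - 2*sin(2))/13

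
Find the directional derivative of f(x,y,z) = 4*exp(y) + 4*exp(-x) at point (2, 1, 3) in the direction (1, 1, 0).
-2*sqrt(2)*(1 - exp(3))*exp(-2)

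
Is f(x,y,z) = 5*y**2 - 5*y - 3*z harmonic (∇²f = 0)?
No, ∇²f = 10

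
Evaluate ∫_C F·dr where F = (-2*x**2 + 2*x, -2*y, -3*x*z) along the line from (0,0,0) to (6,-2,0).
-112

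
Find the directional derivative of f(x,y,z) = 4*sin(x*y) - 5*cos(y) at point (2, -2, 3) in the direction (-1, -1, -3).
5*sqrt(11)*sin(2)/11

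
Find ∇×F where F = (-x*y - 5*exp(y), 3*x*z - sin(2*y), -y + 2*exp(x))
(-3*x - 1, -2*exp(x), x + 3*z + 5*exp(y))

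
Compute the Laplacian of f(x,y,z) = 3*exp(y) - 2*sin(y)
3*exp(y) + 2*sin(y)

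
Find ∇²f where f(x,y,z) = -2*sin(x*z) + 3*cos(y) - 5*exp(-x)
2*x**2*sin(x*z) + 2*z**2*sin(x*z) - 3*cos(y) - 5*exp(-x)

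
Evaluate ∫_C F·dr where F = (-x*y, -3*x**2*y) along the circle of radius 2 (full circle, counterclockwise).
0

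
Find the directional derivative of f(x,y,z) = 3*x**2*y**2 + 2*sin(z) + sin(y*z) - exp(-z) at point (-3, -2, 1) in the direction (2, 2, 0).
sqrt(2)*(-180 + cos(2))/2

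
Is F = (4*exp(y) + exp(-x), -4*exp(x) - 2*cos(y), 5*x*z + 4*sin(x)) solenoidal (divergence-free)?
No, ∇·F = 5*x + 2*sin(y) - exp(-x)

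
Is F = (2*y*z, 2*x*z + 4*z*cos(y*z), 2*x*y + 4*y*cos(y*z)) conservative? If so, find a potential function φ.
Yes, F is conservative. φ = 2*x*y*z + 4*sin(y*z)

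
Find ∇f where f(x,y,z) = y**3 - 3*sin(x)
(-3*cos(x), 3*y**2, 0)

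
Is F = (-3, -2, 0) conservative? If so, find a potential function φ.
Yes, F is conservative. φ = -3*x - 2*y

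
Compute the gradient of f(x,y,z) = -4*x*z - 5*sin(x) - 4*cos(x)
(-4*z + 4*sin(x) - 5*cos(x), 0, -4*x)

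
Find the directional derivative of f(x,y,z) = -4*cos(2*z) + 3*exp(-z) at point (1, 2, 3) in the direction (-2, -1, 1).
sqrt(6)*(8*exp(3)*sin(6) - 3)*exp(-3)/6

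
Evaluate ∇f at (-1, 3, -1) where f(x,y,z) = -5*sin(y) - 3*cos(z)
(0, -5*cos(3), -3*sin(1))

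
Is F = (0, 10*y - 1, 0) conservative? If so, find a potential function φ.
Yes, F is conservative. φ = y*(5*y - 1)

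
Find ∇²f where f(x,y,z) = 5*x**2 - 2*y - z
10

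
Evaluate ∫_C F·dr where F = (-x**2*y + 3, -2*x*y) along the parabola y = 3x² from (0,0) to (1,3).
-24/5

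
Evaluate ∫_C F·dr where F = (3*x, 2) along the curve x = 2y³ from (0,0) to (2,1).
8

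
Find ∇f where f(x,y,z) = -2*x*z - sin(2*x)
(-2*z - 2*cos(2*x), 0, -2*x)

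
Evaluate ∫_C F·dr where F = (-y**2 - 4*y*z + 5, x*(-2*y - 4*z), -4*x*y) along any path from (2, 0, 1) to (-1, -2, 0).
-11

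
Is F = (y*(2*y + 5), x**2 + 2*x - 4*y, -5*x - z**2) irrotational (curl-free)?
No, ∇×F = (0, 5, 2*x - 4*y - 3)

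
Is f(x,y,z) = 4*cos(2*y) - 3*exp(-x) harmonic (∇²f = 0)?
No, ∇²f = -16*cos(2*y) - 3*exp(-x)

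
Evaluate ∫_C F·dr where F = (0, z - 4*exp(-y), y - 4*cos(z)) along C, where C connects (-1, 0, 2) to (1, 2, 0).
-4 + 4*exp(-2) + 4*sin(2)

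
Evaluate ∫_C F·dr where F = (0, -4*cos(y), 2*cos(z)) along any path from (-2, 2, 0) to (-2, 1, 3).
-4*sin(1) + 2*sin(3) + 4*sin(2)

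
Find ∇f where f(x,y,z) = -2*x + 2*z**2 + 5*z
(-2, 0, 4*z + 5)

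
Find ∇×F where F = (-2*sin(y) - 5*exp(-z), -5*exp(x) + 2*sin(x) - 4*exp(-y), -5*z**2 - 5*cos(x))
(0, -5*sin(x) + 5*exp(-z), -5*exp(x) + 2*cos(x) + 2*cos(y))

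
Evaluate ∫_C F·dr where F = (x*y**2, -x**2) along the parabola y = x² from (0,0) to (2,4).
8/3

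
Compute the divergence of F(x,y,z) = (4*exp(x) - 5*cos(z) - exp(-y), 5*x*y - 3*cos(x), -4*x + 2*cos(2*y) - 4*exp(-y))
5*x + 4*exp(x)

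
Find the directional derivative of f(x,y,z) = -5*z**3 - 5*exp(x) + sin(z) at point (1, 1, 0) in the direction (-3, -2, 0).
15*sqrt(13)*E/13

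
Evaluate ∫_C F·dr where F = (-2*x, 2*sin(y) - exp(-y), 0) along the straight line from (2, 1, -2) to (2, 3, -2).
(-exp(2) + 1 + 2*(cos(1) - cos(3))*exp(3))*exp(-3)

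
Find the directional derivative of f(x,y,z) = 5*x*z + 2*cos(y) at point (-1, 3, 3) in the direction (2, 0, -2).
10*sqrt(2)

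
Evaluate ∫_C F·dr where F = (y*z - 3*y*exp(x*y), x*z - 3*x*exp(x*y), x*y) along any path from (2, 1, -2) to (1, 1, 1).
-3*E + 5 + 3*exp(2)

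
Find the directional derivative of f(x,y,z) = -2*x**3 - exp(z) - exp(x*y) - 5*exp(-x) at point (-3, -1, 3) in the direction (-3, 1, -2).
sqrt(14)*(162 - 13*exp(3))/14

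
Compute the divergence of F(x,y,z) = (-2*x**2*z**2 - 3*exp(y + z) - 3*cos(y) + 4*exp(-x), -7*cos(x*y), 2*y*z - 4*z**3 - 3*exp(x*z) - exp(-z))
-4*x*z**2 - 3*x*exp(x*z) + 7*x*sin(x*y) + 2*y - 12*z**2 + exp(-z) - 4*exp(-x)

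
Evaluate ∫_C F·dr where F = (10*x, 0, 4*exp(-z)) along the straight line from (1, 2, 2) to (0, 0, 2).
-5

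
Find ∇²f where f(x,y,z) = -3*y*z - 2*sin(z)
2*sin(z)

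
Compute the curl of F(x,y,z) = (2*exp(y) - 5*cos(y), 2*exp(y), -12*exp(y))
(-12*exp(y), 0, -2*exp(y) - 5*sin(y))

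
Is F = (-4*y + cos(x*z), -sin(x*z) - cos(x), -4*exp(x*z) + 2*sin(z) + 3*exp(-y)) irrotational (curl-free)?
No, ∇×F = (x*cos(x*z) - 3*exp(-y), -x*sin(x*z) + 4*z*exp(x*z), -z*cos(x*z) + sin(x) + 4)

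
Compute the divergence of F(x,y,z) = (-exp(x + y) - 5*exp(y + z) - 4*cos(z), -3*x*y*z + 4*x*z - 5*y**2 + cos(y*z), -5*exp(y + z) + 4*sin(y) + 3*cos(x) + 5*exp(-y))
-3*x*z - 10*y - z*sin(y*z) - exp(x + y) - 5*exp(y + z)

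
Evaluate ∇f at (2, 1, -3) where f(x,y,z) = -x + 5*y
(-1, 5, 0)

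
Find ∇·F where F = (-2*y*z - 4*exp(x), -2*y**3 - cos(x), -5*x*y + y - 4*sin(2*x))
-6*y**2 - 4*exp(x)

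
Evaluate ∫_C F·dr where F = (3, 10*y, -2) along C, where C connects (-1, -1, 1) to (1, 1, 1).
6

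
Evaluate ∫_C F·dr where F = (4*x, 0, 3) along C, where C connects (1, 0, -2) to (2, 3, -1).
9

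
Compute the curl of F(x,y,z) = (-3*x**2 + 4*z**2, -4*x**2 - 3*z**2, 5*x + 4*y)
(6*z + 4, 8*z - 5, -8*x)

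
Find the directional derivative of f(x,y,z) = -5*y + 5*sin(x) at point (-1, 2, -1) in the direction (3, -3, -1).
15*sqrt(19)*(cos(1) + 1)/19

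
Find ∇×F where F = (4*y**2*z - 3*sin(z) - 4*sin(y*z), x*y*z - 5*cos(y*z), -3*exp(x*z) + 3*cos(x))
(-y*(x + 5*sin(y*z)), 4*y**2 - 4*y*cos(y*z) + 3*z*exp(x*z) + 3*sin(x) - 3*cos(z), z*(-7*y + 4*cos(y*z)))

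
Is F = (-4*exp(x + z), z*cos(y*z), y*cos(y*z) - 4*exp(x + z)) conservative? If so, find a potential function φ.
Yes, F is conservative. φ = -4*exp(x + z) + sin(y*z)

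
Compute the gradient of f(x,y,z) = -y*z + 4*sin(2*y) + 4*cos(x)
(-4*sin(x), -z + 8*cos(2*y), -y)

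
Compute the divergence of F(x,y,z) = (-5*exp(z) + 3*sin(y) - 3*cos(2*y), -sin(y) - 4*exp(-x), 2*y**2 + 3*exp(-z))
-cos(y) - 3*exp(-z)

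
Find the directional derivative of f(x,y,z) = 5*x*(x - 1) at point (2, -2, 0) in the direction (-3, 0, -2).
-45*sqrt(13)/13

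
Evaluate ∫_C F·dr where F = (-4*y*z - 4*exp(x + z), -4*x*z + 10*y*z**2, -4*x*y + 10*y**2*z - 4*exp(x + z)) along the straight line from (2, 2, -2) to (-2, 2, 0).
-108 - 4*exp(-2)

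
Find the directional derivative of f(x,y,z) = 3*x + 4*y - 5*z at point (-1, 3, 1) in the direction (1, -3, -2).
sqrt(14)/14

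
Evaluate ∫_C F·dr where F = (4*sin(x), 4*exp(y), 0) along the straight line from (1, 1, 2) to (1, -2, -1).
4*(1 - exp(3))*exp(-2)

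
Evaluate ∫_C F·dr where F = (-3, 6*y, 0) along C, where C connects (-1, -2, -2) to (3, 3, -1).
3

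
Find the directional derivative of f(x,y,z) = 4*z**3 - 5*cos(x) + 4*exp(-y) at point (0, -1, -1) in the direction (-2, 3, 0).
-12*sqrt(13)*E/13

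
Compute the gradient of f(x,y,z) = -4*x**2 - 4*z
(-8*x, 0, -4)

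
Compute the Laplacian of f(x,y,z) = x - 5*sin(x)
5*sin(x)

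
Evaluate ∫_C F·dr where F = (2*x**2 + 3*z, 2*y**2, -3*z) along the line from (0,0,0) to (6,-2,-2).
344/3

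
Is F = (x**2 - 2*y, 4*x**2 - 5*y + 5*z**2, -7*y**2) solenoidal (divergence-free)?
No, ∇·F = 2*x - 5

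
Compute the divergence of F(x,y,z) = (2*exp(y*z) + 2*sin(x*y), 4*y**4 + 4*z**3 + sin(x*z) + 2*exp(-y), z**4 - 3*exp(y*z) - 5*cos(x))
16*y**3 - 3*y*exp(y*z) + 2*y*cos(x*y) + 4*z**3 - 2*exp(-y)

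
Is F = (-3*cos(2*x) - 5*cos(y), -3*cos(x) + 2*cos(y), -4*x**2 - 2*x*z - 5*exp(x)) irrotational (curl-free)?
No, ∇×F = (0, 8*x + 2*z + 5*exp(x), 3*sin(x) - 5*sin(y))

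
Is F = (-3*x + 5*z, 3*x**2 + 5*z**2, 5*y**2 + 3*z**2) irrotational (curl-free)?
No, ∇×F = (10*y - 10*z, 5, 6*x)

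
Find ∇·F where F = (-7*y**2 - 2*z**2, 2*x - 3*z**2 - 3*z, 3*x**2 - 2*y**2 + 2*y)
0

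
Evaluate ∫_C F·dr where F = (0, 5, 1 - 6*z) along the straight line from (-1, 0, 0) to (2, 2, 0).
10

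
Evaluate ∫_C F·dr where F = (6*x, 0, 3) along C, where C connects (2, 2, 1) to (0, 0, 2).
-9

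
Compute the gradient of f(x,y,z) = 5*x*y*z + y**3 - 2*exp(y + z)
(5*y*z, 5*x*z + 3*y**2 - 2*exp(y + z), 5*x*y - 2*exp(y + z))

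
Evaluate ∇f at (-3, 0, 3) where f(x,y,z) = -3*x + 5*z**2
(-3, 0, 30)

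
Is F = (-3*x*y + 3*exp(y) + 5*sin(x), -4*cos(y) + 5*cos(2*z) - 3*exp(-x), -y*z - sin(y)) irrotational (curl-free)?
No, ∇×F = (-z + 10*sin(2*z) - cos(y), 0, 3*x - 3*exp(y) + 3*exp(-x))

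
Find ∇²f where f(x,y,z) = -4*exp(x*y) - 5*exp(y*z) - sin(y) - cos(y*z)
-4*x**2*exp(x*y) - y**2*(5*exp(y*z) - cos(y*z)) - 4*y**2*exp(x*y) - 5*z**2*exp(y*z) + z**2*cos(y*z) + sin(y)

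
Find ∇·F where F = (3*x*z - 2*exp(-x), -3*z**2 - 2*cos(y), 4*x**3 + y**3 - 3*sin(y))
3*z + 2*sin(y) + 2*exp(-x)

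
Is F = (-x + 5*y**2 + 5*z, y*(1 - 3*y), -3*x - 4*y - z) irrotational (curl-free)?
No, ∇×F = (-4, 8, -10*y)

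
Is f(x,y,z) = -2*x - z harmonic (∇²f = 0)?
Yes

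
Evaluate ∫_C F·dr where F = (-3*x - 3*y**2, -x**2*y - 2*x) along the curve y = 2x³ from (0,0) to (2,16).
-4602/7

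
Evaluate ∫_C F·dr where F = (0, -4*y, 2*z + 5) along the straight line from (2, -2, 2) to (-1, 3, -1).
-28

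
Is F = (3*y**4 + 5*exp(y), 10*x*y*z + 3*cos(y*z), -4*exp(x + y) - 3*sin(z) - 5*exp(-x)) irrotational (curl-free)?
No, ∇×F = (-10*x*y + 3*y*sin(y*z) - 4*exp(x + y), (4*exp(2*x + y) - 5)*exp(-x), -12*y**3 + 10*y*z - 5*exp(y))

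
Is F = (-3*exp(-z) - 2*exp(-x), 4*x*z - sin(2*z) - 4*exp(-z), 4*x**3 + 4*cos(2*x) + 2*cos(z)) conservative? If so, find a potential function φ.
No, ∇×F = (-4*x + 2*cos(2*z) - 4*exp(-z), -12*x**2 + 8*sin(2*x) + 3*exp(-z), 4*z) ≠ 0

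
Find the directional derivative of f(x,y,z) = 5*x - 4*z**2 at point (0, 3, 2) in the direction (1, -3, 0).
sqrt(10)/2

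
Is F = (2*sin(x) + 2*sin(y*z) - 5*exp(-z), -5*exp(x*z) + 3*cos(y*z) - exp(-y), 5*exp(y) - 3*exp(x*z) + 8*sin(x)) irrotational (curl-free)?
No, ∇×F = (5*x*exp(x*z) + 3*y*sin(y*z) + 5*exp(y), 2*y*cos(y*z) + 3*z*exp(x*z) - 8*cos(x) + 5*exp(-z), -z*(5*exp(x*z) + 2*cos(y*z)))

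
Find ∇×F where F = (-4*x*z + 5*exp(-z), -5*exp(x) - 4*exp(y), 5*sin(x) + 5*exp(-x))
(0, -4*x - 5*cos(x) - 5*exp(-z) + 5*exp(-x), -5*exp(x))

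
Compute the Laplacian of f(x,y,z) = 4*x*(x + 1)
8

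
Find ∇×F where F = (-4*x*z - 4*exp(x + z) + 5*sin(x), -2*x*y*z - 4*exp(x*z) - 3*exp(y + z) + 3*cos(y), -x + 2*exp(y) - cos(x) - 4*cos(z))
(2*x*y + 4*x*exp(x*z) + 2*exp(y) + 3*exp(y + z), -4*x - 4*exp(x + z) - sin(x) + 1, 2*z*(-y - 2*exp(x*z)))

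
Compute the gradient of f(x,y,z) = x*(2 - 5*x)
(2 - 10*x, 0, 0)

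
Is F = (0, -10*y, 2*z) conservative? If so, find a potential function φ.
Yes, F is conservative. φ = -5*y**2 + z**2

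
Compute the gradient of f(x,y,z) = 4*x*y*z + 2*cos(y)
(4*y*z, 4*x*z - 2*sin(y), 4*x*y)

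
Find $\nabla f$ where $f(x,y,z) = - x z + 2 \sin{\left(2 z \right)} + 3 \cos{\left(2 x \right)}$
(-z - 6*sin(2*x), 0, -x + 4*cos(2*z))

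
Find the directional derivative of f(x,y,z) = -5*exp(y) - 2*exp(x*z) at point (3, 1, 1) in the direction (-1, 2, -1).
sqrt(6)*E*(-5 + 4*exp(2))/3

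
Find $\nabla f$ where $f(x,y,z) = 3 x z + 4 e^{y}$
(3*z, 4*exp(y), 3*x)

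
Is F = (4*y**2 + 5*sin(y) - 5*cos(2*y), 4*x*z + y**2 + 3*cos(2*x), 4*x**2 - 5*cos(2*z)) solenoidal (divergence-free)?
No, ∇·F = 2*y + 10*sin(2*z)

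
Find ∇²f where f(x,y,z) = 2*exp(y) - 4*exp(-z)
2*exp(y) - 4*exp(-z)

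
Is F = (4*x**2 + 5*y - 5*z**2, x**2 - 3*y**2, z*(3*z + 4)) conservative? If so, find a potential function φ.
No, ∇×F = (0, -10*z, 2*x - 5) ≠ 0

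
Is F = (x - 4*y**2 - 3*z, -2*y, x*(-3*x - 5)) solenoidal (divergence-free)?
No, ∇·F = -1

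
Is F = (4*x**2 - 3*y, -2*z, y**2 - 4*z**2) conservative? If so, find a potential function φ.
No, ∇×F = (2*y + 2, 0, 3) ≠ 0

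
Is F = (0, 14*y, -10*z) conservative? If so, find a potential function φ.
Yes, F is conservative. φ = 7*y**2 - 5*z**2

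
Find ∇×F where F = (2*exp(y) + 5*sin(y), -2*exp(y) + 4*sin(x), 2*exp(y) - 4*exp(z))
(2*exp(y), 0, -2*exp(y) + 4*cos(x) - 5*cos(y))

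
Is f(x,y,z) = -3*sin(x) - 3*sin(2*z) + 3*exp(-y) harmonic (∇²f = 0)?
No, ∇²f = 3*sin(x) + 12*sin(2*z) + 3*exp(-y)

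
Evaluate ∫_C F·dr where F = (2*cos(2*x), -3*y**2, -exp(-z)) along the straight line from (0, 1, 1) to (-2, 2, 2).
-7 - exp(-1) + exp(-2) - sin(4)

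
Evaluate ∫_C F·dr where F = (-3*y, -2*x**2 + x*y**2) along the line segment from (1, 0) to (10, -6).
-33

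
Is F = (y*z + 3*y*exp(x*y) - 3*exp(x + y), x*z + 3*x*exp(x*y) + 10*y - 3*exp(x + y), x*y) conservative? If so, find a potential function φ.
Yes, F is conservative. φ = x*y*z + 5*y**2 + 3*exp(x*y) - 3*exp(x + y)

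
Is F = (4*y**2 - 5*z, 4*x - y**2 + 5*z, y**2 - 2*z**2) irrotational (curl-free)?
No, ∇×F = (2*y - 5, -5, 4 - 8*y)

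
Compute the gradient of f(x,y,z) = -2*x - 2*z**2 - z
(-2, 0, -4*z - 1)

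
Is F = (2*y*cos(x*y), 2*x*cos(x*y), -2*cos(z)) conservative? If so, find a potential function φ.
Yes, F is conservative. φ = -2*sin(z) + 2*sin(x*y)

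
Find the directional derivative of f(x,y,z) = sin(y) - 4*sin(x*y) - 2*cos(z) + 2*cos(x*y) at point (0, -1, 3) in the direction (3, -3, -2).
sqrt(22)*(-3*cos(1) - 4*sin(3) + 12)/22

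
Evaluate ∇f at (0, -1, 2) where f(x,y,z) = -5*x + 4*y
(-5, 4, 0)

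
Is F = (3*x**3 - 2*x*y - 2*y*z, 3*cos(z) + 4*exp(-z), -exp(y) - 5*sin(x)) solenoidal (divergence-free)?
No, ∇·F = 9*x**2 - 2*y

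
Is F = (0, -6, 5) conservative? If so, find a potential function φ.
Yes, F is conservative. φ = -6*y + 5*z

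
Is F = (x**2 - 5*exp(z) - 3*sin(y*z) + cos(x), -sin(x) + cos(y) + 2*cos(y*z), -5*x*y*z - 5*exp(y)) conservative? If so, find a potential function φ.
No, ∇×F = (-5*x*z + 2*y*sin(y*z) - 5*exp(y), 5*y*z - 3*y*cos(y*z) - 5*exp(z), 3*z*cos(y*z) - cos(x)) ≠ 0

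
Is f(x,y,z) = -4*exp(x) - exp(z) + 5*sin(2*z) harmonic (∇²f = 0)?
No, ∇²f = -4*exp(x) - exp(z) - 20*sin(2*z)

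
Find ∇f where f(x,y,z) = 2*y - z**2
(0, 2, -2*z)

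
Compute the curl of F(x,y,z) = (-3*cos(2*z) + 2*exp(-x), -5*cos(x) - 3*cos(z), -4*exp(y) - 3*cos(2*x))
(-4*exp(y) - 3*sin(z), -6*sin(2*x) + 6*sin(2*z), 5*sin(x))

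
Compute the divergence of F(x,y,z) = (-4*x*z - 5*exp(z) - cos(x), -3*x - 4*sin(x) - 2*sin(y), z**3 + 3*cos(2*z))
3*z**2 - 4*z + sin(x) - 6*sin(2*z) - 2*cos(y)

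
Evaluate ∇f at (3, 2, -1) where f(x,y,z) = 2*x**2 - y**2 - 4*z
(12, -4, -4)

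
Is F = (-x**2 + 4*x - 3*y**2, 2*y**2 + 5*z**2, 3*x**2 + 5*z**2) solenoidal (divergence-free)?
No, ∇·F = -2*x + 4*y + 10*z + 4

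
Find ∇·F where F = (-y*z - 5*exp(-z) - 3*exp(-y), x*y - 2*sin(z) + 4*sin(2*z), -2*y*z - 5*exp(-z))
x - 2*y + 5*exp(-z)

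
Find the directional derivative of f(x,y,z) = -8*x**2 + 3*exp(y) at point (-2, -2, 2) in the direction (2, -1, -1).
sqrt(6)*(-3 + 64*exp(2))*exp(-2)/6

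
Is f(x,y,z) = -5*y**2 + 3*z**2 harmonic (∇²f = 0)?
No, ∇²f = -4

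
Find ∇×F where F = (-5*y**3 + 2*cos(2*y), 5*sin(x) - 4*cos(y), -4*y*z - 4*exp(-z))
(-4*z, 0, 15*y**2 + 4*sin(2*y) + 5*cos(x))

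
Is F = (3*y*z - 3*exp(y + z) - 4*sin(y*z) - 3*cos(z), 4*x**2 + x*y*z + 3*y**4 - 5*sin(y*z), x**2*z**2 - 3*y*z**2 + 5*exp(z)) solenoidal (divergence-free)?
No, ∇·F = 2*x**2*z + x*z + 12*y**3 - 6*y*z - 5*z*cos(y*z) + 5*exp(z)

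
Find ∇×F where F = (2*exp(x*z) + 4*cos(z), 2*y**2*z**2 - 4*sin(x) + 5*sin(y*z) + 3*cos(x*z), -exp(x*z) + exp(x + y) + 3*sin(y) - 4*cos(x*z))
(3*x*sin(x*z) - 4*y**2*z - 5*y*cos(y*z) + exp(x + y) + 3*cos(y), 2*x*exp(x*z) + z*exp(x*z) - 4*z*sin(x*z) - exp(x + y) - 4*sin(z), -3*z*sin(x*z) - 4*cos(x))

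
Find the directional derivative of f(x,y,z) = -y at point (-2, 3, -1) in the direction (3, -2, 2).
2*sqrt(17)/17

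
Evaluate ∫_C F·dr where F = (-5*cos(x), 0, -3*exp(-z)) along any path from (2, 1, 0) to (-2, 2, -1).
-3 + 3*E + 10*sin(2)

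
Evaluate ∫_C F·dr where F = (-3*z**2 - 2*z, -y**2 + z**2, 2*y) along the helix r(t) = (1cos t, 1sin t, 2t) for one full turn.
8*pi*(1 - 6*pi)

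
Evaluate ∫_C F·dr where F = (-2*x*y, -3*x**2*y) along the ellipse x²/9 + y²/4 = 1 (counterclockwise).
0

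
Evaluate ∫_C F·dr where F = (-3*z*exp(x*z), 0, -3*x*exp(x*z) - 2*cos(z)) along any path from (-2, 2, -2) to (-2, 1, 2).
-4*sin(2) + 6*sinh(4)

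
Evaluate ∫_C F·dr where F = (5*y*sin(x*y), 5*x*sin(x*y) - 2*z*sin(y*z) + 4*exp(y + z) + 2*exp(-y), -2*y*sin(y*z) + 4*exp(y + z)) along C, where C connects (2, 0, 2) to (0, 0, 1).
4*E*(1 - E)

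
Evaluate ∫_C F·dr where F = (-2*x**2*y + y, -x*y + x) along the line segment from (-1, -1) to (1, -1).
-2/3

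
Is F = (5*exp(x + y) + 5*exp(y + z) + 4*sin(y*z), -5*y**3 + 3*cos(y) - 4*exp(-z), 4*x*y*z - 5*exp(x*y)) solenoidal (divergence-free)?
No, ∇·F = 4*x*y - 15*y**2 + 5*exp(x + y) - 3*sin(y)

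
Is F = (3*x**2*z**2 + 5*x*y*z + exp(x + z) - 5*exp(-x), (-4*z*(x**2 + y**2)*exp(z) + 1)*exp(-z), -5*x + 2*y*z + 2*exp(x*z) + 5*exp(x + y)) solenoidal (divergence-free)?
No, ∇·F = 6*x*z**2 + 2*x*exp(x*z) - 3*y*z + 2*y + exp(x + z) + 5*exp(-x)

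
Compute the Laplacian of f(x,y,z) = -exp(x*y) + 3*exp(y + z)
-x**2*exp(x*y) - y**2*exp(x*y) + 6*exp(y + z)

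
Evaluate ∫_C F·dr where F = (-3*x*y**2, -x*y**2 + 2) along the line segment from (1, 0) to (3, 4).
-376/3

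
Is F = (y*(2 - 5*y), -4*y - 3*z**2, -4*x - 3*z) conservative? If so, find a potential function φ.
No, ∇×F = (6*z, 4, 10*y - 2) ≠ 0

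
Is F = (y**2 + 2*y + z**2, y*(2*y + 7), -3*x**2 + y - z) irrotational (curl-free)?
No, ∇×F = (1, 6*x + 2*z, -2*y - 2)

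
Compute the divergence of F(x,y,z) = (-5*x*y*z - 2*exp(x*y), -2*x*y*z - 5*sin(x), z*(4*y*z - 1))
-2*x*z + 3*y*z - 2*y*exp(x*y) - 1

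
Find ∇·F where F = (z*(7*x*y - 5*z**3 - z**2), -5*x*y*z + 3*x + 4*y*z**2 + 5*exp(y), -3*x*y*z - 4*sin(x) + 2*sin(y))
-3*x*y - 5*x*z + 7*y*z + 4*z**2 + 5*exp(y)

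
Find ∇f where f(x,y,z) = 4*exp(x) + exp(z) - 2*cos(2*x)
(4*exp(x) + 4*sin(2*x), 0, exp(z))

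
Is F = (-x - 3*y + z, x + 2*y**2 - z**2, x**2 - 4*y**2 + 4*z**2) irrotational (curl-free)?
No, ∇×F = (-8*y + 2*z, 1 - 2*x, 4)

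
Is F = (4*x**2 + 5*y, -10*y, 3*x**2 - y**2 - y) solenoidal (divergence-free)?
No, ∇·F = 8*x - 10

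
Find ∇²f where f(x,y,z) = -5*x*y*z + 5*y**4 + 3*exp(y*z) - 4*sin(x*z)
4*x**2*sin(x*z) + 3*y**2*exp(y*z) + 60*y**2 + 3*z**2*exp(y*z) + 4*z**2*sin(x*z)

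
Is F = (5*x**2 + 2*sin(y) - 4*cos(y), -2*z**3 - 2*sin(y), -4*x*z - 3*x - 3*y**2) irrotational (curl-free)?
No, ∇×F = (-6*y + 6*z**2, 4*z + 3, -4*sin(y) - 2*cos(y))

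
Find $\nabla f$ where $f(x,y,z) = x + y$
(1, 1, 0)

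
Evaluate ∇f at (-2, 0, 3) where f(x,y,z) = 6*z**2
(0, 0, 36)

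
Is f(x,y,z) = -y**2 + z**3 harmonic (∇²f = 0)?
No, ∇²f = 6*z - 2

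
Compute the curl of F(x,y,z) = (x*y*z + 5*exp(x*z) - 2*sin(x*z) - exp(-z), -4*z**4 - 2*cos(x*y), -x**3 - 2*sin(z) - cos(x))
(16*z**3, 3*x**2 + x*y + 5*x*exp(x*z) - 2*x*cos(x*z) - sin(x) + exp(-z), -x*z + 2*y*sin(x*y))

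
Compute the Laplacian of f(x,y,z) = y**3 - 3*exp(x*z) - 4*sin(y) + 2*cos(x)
-3*x**2*exp(x*z) + 6*y - 3*z**2*exp(x*z) + 4*sin(y) - 2*cos(x)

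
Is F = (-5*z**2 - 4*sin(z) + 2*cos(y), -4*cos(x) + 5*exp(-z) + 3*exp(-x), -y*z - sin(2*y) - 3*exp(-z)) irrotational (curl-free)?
No, ∇×F = (-z - 2*cos(2*y) + 5*exp(-z), -10*z - 4*cos(z), 4*sin(x) + 2*sin(y) - 3*exp(-x))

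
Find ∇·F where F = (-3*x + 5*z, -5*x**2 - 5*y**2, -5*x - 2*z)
-10*y - 5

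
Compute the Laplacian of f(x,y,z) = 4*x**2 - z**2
6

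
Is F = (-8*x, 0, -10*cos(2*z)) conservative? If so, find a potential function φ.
Yes, F is conservative. φ = -4*x**2 - 5*sin(2*z)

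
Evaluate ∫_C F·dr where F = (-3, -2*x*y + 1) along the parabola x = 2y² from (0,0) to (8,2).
-38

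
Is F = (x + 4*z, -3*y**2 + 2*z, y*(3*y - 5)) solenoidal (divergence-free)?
No, ∇·F = 1 - 6*y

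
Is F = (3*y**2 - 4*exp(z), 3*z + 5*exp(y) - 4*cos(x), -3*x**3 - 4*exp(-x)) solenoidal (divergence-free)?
No, ∇·F = 5*exp(y)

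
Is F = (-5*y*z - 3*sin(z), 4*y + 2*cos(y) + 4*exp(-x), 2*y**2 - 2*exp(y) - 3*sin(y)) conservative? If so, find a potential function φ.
No, ∇×F = (4*y - 2*exp(y) - 3*cos(y), -5*y - 3*cos(z), 5*z - 4*exp(-x)) ≠ 0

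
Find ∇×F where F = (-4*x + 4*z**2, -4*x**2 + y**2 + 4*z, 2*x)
(-4, 8*z - 2, -8*x)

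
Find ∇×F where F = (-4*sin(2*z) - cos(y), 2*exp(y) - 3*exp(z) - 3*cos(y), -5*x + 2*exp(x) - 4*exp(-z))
(3*exp(z), -2*exp(x) - 8*cos(2*z) + 5, -sin(y))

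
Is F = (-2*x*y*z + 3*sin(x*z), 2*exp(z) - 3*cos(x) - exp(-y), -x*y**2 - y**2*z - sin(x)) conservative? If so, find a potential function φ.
No, ∇×F = (-2*x*y - 2*y*z - 2*exp(z), -2*x*y + 3*x*cos(x*z) + y**2 + cos(x), 2*x*z + 3*sin(x)) ≠ 0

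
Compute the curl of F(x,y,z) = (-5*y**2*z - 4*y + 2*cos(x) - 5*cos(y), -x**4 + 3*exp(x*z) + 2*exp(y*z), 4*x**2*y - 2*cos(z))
(4*x**2 - 3*x*exp(x*z) - 2*y*exp(y*z), y*(-8*x - 5*y), -4*x**3 + 10*y*z + 3*z*exp(x*z) - 5*sin(y) + 4)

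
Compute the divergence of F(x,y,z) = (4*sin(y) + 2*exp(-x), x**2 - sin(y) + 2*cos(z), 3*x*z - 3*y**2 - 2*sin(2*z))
3*x - cos(y) - 4*cos(2*z) - 2*exp(-x)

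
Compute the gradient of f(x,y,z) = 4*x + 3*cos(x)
(4 - 3*sin(x), 0, 0)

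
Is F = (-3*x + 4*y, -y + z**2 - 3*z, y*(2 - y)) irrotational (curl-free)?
No, ∇×F = (-2*y - 2*z + 5, 0, -4)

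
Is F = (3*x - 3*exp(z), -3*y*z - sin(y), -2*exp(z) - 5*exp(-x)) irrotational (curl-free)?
No, ∇×F = (3*y, -3*exp(z) - 5*exp(-x), 0)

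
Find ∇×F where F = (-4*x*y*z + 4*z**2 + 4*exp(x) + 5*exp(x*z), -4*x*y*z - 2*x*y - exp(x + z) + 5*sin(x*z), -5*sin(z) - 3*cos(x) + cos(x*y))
(4*x*y - x*sin(x*y) - 5*x*cos(x*z) + exp(x + z), -4*x*y + 5*x*exp(x*z) + y*sin(x*y) + 8*z - 3*sin(x), 4*x*z - 4*y*z - 2*y + 5*z*cos(x*z) - exp(x + z))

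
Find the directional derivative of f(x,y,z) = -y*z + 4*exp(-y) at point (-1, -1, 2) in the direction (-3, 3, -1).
sqrt(19)*(-12*E - 7)/19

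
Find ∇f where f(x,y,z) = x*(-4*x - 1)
(-8*x - 1, 0, 0)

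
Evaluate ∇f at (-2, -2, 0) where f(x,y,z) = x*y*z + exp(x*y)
(-2*exp(4), -2*exp(4), 4)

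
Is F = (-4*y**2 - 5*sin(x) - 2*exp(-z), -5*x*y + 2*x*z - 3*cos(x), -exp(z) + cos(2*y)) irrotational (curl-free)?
No, ∇×F = (-2*x - 2*sin(2*y), 2*exp(-z), 3*y + 2*z + 3*sin(x))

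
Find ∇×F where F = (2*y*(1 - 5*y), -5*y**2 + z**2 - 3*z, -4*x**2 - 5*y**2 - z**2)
(-10*y - 2*z + 3, 8*x, 20*y - 2)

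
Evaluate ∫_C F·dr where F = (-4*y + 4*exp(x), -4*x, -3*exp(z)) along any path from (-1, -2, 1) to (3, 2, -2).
-16 - 4*exp(-1) - 3*exp(-2) + 3*E + 4*exp(3)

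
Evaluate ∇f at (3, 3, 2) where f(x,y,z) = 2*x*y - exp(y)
(6, 6 - exp(3), 0)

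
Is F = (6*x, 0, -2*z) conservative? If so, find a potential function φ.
Yes, F is conservative. φ = 3*x**2 - z**2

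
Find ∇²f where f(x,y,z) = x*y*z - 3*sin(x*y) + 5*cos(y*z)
3*x**2*sin(x*y) + 3*y**2*sin(x*y) - 5*y**2*cos(y*z) - 5*z**2*cos(y*z)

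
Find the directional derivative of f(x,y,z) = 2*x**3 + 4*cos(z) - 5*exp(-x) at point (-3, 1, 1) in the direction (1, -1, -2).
sqrt(6)*(8*sin(1) + 54 + 5*exp(3))/6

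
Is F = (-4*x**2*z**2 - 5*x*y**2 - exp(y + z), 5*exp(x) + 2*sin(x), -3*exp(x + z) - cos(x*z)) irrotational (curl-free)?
No, ∇×F = (0, -8*x**2*z - z*sin(x*z) + 3*exp(x + z) - exp(y + z), 10*x*y + 5*exp(x) + exp(y + z) + 2*cos(x))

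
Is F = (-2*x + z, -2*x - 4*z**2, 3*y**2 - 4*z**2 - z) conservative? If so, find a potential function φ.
No, ∇×F = (6*y + 8*z, 1, -2) ≠ 0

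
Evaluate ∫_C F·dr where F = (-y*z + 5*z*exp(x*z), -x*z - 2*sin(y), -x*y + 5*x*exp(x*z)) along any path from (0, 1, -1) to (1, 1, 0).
0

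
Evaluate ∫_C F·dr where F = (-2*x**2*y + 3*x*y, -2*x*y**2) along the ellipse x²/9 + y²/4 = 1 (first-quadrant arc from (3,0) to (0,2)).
-18 + 15*pi/4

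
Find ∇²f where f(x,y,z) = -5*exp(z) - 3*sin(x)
-5*exp(z) + 3*sin(x)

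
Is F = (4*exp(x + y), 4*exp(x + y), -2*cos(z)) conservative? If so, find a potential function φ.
Yes, F is conservative. φ = 4*exp(x + y) - 2*sin(z)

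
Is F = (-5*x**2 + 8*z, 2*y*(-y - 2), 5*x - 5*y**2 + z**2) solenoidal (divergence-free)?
No, ∇·F = -10*x - 4*y + 2*z - 4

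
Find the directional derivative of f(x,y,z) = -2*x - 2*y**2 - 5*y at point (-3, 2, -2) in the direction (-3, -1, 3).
sqrt(19)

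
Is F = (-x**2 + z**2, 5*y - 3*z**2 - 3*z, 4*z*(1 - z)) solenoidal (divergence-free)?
No, ∇·F = -2*x - 8*z + 9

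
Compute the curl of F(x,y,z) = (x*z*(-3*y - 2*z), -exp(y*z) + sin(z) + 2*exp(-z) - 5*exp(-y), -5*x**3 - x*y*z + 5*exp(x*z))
(-x*z + y*exp(y*z) - cos(z) + 2*exp(-z), 15*x**2 - 3*x*y - 4*x*z + y*z - 5*z*exp(x*z), 3*x*z)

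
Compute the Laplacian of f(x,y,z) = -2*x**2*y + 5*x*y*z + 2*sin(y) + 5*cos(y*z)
-5*y**2*cos(y*z) - 4*y - 5*z**2*cos(y*z) - 2*sin(y)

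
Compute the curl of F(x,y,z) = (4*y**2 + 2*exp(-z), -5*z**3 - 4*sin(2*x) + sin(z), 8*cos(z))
(15*z**2 - cos(z), -2*exp(-z), -8*y - 8*cos(2*x))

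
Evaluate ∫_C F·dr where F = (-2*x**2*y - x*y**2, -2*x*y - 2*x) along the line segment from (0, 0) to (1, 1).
-29/12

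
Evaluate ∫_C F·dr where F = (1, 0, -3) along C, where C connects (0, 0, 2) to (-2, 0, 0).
4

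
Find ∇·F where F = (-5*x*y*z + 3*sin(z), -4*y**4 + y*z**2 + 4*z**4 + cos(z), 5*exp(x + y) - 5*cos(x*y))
-16*y**3 - 5*y*z + z**2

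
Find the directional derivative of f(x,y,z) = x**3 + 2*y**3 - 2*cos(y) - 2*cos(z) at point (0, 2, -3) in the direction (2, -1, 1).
-sqrt(6)*(sin(3) + sin(2) + 12)/3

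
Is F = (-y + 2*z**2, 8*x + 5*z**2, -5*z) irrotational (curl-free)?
No, ∇×F = (-10*z, 4*z, 9)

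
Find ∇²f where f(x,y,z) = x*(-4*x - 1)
-8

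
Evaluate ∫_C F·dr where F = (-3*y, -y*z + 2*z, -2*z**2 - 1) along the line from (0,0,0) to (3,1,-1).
-7/2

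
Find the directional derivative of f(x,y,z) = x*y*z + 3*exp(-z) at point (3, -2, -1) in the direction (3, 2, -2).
6*sqrt(17)*(2 + E)/17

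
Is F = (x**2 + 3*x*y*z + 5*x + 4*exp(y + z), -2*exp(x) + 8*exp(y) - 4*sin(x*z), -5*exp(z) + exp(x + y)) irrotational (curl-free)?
No, ∇×F = (4*x*cos(x*z) + exp(x + y), 3*x*y - exp(x + y) + 4*exp(y + z), -3*x*z - 4*z*cos(x*z) - 2*exp(x) - 4*exp(y + z))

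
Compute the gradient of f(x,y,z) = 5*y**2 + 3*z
(0, 10*y, 3)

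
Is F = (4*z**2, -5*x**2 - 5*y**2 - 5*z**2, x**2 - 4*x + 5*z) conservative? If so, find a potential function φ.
No, ∇×F = (10*z, -2*x + 8*z + 4, -10*x) ≠ 0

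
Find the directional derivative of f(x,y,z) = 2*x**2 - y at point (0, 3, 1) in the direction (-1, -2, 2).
2/3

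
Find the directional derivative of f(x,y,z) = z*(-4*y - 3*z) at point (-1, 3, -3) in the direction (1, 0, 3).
9*sqrt(10)/5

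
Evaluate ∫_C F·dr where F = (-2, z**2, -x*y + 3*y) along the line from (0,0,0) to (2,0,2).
-4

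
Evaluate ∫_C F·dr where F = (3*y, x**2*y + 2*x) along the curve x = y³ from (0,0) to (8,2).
76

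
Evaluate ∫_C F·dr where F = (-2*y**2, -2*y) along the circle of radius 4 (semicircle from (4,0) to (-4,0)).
512/3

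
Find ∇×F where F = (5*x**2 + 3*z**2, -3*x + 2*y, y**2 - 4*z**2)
(2*y, 6*z, -3)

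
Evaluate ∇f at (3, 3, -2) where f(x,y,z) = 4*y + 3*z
(0, 4, 3)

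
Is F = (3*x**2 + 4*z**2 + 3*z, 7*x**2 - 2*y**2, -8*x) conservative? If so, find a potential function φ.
No, ∇×F = (0, 8*z + 11, 14*x) ≠ 0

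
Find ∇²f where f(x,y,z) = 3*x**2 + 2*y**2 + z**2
12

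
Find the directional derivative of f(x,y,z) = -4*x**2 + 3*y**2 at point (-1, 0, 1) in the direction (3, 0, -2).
24*sqrt(13)/13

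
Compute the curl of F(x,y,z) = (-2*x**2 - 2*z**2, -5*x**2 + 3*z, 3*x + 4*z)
(-3, -4*z - 3, -10*x)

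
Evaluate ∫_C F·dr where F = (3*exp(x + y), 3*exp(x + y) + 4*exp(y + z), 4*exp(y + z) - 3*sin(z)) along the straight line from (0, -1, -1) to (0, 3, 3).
3*cos(3) - 3*cos(1) - 3*exp(-1) - 4*exp(-2) + 3*exp(3) + 4*exp(6)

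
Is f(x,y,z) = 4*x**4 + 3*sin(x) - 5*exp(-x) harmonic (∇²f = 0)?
No, ∇²f = 48*x**2 - 3*sin(x) - 5*exp(-x)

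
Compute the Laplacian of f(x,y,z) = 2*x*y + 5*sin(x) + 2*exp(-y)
-5*sin(x) + 2*exp(-y)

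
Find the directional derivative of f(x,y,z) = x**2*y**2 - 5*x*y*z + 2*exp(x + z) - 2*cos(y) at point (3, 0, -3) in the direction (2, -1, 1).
-13*sqrt(6)/2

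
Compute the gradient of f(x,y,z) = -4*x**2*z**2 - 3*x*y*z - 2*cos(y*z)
(z*(-8*x*z - 3*y), z*(-3*x + 2*sin(y*z)), -8*x**2*z - 3*x*y + 2*y*sin(y*z))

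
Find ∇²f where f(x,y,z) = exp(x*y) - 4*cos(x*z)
x**2*exp(x*y) + 4*x**2*cos(x*z) + y**2*exp(x*y) + 4*z**2*cos(x*z)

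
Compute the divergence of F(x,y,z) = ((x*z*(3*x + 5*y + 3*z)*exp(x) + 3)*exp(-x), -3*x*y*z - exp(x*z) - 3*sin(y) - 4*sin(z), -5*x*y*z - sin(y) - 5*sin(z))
-5*x*y + 3*x*z + 5*y*z + 3*z**2 - 3*cos(y) - 5*cos(z) - 3*exp(-x)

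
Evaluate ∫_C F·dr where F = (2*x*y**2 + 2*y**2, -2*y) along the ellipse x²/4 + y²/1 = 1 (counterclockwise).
0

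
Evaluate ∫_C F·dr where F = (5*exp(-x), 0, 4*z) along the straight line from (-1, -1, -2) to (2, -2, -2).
-(5 - 5*exp(3))*exp(-2)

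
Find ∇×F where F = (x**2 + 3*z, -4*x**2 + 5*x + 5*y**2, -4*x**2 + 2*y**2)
(4*y, 8*x + 3, 5 - 8*x)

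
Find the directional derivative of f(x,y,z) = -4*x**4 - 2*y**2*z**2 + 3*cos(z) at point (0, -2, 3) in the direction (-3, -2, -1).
3*sqrt(14)*(-32 + sin(3))/14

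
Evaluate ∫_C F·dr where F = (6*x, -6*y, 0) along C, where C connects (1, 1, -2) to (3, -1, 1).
24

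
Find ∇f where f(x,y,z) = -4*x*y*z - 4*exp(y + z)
(-4*y*z, -4*x*z - 4*exp(y + z), -4*x*y - 4*exp(y + z))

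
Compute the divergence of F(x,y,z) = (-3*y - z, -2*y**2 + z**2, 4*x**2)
-4*y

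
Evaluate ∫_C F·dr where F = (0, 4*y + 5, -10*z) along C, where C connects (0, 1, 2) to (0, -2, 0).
11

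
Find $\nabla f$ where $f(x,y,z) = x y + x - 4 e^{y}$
(y + 1, x - 4*exp(y), 0)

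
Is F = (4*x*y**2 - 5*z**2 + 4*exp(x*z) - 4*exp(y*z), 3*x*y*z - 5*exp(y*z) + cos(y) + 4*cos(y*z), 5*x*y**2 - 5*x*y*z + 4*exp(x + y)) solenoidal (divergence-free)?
No, ∇·F = -5*x*y + 3*x*z + 4*y**2 + 4*z*exp(x*z) - 5*z*exp(y*z) - 4*z*sin(y*z) - sin(y)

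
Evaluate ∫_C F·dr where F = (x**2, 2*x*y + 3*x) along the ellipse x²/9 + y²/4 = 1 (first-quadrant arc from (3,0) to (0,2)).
-1 + 9*pi/2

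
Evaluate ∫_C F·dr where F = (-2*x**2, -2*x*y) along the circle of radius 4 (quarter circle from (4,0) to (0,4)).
0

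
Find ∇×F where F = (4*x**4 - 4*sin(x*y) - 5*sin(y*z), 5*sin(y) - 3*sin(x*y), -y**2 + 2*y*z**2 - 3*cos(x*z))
(-2*y + 2*z**2, -5*y*cos(y*z) - 3*z*sin(x*z), 4*x*cos(x*y) - 3*y*cos(x*y) + 5*z*cos(y*z))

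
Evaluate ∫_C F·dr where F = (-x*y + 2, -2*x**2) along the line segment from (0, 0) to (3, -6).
60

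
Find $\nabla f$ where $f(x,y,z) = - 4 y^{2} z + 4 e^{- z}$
(0, -8*y*z, -4*y**2 - 4*exp(-z))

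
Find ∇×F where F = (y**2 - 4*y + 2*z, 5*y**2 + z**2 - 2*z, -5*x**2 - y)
(1 - 2*z, 10*x + 2, 4 - 2*y)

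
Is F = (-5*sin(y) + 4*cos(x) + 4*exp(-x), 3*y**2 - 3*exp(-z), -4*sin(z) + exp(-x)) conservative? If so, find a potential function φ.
No, ∇×F = (-3*exp(-z), exp(-x), 5*cos(y)) ≠ 0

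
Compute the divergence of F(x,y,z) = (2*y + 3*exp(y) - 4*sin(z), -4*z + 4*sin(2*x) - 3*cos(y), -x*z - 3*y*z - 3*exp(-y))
-x - 3*y + 3*sin(y)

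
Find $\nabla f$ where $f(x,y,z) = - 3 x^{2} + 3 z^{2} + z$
(-6*x, 0, 6*z + 1)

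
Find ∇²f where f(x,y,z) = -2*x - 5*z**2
-10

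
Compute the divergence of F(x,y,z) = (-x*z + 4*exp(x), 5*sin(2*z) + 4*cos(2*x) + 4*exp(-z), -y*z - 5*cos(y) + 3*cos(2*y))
-y - z + 4*exp(x)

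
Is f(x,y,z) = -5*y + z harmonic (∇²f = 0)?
Yes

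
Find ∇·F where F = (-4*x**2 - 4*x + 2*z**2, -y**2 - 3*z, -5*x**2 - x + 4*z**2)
-8*x - 2*y + 8*z - 4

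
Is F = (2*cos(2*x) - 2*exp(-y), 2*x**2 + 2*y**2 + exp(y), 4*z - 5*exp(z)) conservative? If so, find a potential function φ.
No, ∇×F = (0, 0, 4*x - 2*exp(-y)) ≠ 0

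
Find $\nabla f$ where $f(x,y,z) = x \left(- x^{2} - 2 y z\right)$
(-3*x**2 - 2*y*z, -2*x*z, -2*x*y)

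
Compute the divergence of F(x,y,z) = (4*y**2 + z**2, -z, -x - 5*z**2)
-10*z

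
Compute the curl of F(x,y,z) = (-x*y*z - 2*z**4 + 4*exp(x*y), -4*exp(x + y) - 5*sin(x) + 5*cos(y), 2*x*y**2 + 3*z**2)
(4*x*y, -x*y - 2*y**2 - 8*z**3, x*z - 4*x*exp(x*y) - 4*exp(x + y) - 5*cos(x))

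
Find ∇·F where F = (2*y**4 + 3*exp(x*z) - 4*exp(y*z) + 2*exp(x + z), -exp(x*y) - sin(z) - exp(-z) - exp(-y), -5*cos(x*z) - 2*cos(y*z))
-x*exp(x*y) + 5*x*sin(x*z) + 2*y*sin(y*z) + 3*z*exp(x*z) + 2*exp(x + z) + exp(-y)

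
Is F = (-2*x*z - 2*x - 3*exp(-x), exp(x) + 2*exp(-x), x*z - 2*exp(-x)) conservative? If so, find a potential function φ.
No, ∇×F = (0, -2*x - z - 2*exp(-x), exp(x) - 2*exp(-x)) ≠ 0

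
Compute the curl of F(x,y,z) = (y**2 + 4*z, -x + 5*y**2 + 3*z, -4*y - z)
(-7, 4, -2*y - 1)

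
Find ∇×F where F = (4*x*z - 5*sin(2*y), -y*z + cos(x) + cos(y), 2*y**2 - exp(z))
(5*y, 4*x, -sin(x) + 10*cos(2*y))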